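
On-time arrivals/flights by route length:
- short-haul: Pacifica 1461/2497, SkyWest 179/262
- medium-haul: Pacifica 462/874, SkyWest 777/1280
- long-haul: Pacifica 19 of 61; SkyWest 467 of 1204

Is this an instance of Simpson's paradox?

Short-haul: Pacifica 1461/2497 = 58.5%, SkyWest 179/262 = 68.3% → SkyWest
Medium-haul: Pacifica 462/874 = 52.9%, SkyWest 777/1280 = 60.7% → SkyWest
Long-haul: Pacifica 19/61 = 31.1%, SkyWest 467/1204 = 38.8% → SkyWest
Overall: Pacifica 1942/3432 = 56.6%, SkyWest 1423/2746 = 51.8% → Pacifica
SkyWest wins each route group but Pacifica wins overall — the comparison reverses. SkyWest's flights skew toward long-haul, which has a lower base rate.

Yes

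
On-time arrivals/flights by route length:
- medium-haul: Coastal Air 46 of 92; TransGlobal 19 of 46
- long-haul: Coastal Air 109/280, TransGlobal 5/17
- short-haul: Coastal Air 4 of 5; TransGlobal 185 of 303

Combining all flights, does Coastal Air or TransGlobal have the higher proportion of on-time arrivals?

Medium-haul: Coastal Air 46/92 = 50.0%, TransGlobal 19/46 = 41.3% → Coastal Air
Long-haul: Coastal Air 109/280 = 38.9%, TransGlobal 5/17 = 29.4% → Coastal Air
Short-haul: Coastal Air 4/5 = 80.0%, TransGlobal 185/303 = 61.1% → Coastal Air
Overall: Coastal Air 159/377 = 42.2%, TransGlobal 209/366 = 57.1% → TransGlobal
(Coastal Air wins every route group but TransGlobal wins overall — Coastal Air's flights skew toward the low-rate long-haul group.)

TransGlobal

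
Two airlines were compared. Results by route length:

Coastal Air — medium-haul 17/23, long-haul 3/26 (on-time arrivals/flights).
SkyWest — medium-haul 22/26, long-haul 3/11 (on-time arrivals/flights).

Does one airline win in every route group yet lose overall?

Medium-haul: Coastal Air 17/23 = 73.9%, SkyWest 22/26 = 84.6% → SkyWest
Long-haul: Coastal Air 3/26 = 11.5%, SkyWest 3/11 = 27.3% → SkyWest
Overall: Coastal Air 20/49 = 40.8%, SkyWest 25/37 = 67.6% → SkyWest
SkyWest wins overall and in every route group — no reversal.

No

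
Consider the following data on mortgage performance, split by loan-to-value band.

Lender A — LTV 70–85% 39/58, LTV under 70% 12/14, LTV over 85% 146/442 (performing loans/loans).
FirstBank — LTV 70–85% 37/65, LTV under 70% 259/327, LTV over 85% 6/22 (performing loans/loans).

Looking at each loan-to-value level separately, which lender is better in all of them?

Lender A

LTV 70–85%: Lender A 39/58 = 67.2%, FirstBank 37/65 = 56.9% → Lender A
LTV under 70%: Lender A 12/14 = 85.7%, FirstBank 259/327 = 79.2% → Lender A
LTV over 85%: Lender A 146/442 = 33.0%, FirstBank 6/22 = 27.3% → Lender A
Lender A has the higher rate in all 3 groups.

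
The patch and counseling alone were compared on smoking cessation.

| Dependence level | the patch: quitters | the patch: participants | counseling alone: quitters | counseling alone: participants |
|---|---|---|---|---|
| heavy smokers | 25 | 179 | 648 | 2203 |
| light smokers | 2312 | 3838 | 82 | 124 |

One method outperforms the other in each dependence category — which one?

counseling alone

Heavy smokers: the patch 25/179 = 14.0%, counseling alone 648/2203 = 29.4% → counseling alone
Light smokers: the patch 2312/3838 = 60.2%, counseling alone 82/124 = 66.1% → counseling alone
Counseling alone has the higher rate in both groups.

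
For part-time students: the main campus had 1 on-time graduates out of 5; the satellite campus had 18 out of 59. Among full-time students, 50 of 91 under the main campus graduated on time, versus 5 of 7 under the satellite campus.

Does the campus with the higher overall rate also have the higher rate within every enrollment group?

Part-time: the main campus 1/5 = 20.0%, the satellite campus 18/59 = 30.5% → the satellite campus
Full-time: the main campus 50/91 = 54.9%, the satellite campus 5/7 = 71.4% → the satellite campus
Overall: the main campus 51/96 = 53.1%, the satellite campus 23/66 = 34.8% → the main campus
The satellite campus wins each enrollment group but the main campus wins overall — the comparison reverses. The satellite campus's students skew toward part-time, which has a lower base rate.

No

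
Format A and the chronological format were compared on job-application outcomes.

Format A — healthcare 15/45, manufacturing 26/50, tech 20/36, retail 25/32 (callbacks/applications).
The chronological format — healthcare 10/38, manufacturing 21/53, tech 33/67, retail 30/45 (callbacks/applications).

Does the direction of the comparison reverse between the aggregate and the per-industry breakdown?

No

Healthcare: Format A 15/45 = 33.3%, the chronological format 10/38 = 26.3% → Format A
Manufacturing: Format A 26/50 = 52.0%, the chronological format 21/53 = 39.6% → Format A
Tech: Format A 20/36 = 55.6%, the chronological format 33/67 = 49.3% → Format A
Retail: Format A 25/32 = 78.1%, the chronological format 30/45 = 66.7% → Format A
Overall: Format A 86/163 = 52.8%, the chronological format 94/203 = 46.3% → Format A
Format A wins overall and in every industry group — no reversal.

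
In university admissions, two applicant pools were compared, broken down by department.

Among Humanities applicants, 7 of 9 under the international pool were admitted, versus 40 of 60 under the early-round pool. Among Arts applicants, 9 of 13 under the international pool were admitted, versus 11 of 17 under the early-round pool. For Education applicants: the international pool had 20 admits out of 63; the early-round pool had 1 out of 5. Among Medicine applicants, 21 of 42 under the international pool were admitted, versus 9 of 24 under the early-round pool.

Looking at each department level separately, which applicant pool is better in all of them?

Humanities: the international pool 7/9 = 77.8%, the early-round pool 40/60 = 66.7% → the international pool
Arts: the international pool 9/13 = 69.2%, the early-round pool 11/17 = 64.7% → the international pool
Education: the international pool 20/63 = 31.7%, the early-round pool 1/5 = 20.0% → the international pool
Medicine: the international pool 21/42 = 50.0%, the early-round pool 9/24 = 37.5% → the international pool
The international pool has the higher rate in all 4 groups.

the international pool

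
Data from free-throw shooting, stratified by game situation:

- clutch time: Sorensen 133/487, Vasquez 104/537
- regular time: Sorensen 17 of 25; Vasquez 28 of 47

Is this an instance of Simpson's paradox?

Clutch time: Sorensen 133/487 = 27.3%, Vasquez 104/537 = 19.4% → Sorensen
Regular time: Sorensen 17/25 = 68.0%, Vasquez 28/47 = 59.6% → Sorensen
Overall: Sorensen 150/512 = 29.3%, Vasquez 132/584 = 22.6% → Sorensen
Sorensen wins overall and in every game group — no reversal.

No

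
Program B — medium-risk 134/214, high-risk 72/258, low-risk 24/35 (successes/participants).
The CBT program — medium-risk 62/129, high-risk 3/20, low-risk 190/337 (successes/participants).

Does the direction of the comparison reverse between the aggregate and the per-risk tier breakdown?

Medium-risk: Program B 134/214 = 62.6%, the CBT program 62/129 = 48.1% → Program B
High-risk: Program B 72/258 = 27.9%, the CBT program 3/20 = 15.0% → Program B
Low-risk: Program B 24/35 = 68.6%, the CBT program 190/337 = 56.4% → Program B
Overall: Program B 230/507 = 45.4%, the CBT program 255/486 = 52.5% → the CBT program
Program B wins each risk group but the CBT program wins overall — the comparison reverses. Program B's participants skew toward high-risk, which has a lower base rate.

Yes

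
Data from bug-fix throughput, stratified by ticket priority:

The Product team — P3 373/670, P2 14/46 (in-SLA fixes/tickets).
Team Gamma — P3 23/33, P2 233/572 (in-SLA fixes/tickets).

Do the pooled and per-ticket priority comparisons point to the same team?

No

P3: the Product team 373/670 = 55.7%, Team Gamma 23/33 = 69.7% → Team Gamma
P2: the Product team 14/46 = 30.4%, Team Gamma 233/572 = 40.7% → Team Gamma
Overall: the Product team 387/716 = 54.1%, Team Gamma 256/605 = 42.3% → the Product team
Team Gamma wins each ticket group but the Product team wins overall — the comparison reverses. Team Gamma's tickets skew toward P2, which has a lower base rate.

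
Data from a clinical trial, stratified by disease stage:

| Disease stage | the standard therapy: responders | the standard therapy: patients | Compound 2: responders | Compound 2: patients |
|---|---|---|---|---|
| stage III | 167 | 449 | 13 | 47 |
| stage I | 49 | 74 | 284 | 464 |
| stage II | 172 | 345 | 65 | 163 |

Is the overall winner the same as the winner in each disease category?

Stage III: the standard therapy 167/449 = 37.2%, Compound 2 13/47 = 27.7% → the standard therapy
Stage I: the standard therapy 49/74 = 66.2%, Compound 2 284/464 = 61.2% → the standard therapy
Stage II: the standard therapy 172/345 = 49.9%, Compound 2 65/163 = 39.9% → the standard therapy
Overall: the standard therapy 388/868 = 44.7%, Compound 2 362/674 = 53.7% → Compound 2
The standard therapy wins each disease group but Compound 2 wins overall — the comparison reverses. The standard therapy's patients skew toward stage III, which has a lower base rate.

No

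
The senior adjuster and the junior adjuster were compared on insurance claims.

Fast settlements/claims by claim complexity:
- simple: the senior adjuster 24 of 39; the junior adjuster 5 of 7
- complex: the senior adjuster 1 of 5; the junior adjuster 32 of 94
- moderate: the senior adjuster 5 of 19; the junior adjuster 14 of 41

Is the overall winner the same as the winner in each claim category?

Simple: the senior adjuster 24/39 = 61.5%, the junior adjuster 5/7 = 71.4% → the junior adjuster
Complex: the senior adjuster 1/5 = 20.0%, the junior adjuster 32/94 = 34.0% → the junior adjuster
Moderate: the senior adjuster 5/19 = 26.3%, the junior adjuster 14/41 = 34.1% → the junior adjuster
Overall: the senior adjuster 30/63 = 47.6%, the junior adjuster 51/142 = 35.9% → the senior adjuster
The junior adjuster wins each claim group but the senior adjuster wins overall — the comparison reverses. The junior adjuster's claims skew toward complex, which has a lower base rate.

No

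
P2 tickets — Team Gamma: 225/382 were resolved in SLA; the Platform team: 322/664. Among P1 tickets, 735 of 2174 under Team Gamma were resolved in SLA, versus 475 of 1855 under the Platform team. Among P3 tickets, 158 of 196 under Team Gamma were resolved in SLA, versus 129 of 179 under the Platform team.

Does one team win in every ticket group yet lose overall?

No

P2: Team Gamma 225/382 = 58.9%, the Platform team 322/664 = 48.5% → Team Gamma
P1: Team Gamma 735/2174 = 33.8%, the Platform team 475/1855 = 25.6% → Team Gamma
P3: Team Gamma 158/196 = 80.6%, the Platform team 129/179 = 72.1% → Team Gamma
Overall: Team Gamma 1118/2752 = 40.6%, the Platform team 926/2698 = 34.3% → Team Gamma
Team Gamma wins overall and in every ticket group — no reversal.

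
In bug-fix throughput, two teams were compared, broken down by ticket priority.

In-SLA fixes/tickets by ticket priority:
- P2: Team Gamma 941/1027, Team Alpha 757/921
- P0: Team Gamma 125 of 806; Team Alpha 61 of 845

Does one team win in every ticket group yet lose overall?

P2: Team Gamma 941/1027 = 91.6%, Team Alpha 757/921 = 82.2% → Team Gamma
P0: Team Gamma 125/806 = 15.5%, Team Alpha 61/845 = 7.2% → Team Gamma
Overall: Team Gamma 1066/1833 = 58.2%, Team Alpha 818/1766 = 46.3% → Team Gamma
Team Gamma wins overall and in every ticket group — no reversal.

No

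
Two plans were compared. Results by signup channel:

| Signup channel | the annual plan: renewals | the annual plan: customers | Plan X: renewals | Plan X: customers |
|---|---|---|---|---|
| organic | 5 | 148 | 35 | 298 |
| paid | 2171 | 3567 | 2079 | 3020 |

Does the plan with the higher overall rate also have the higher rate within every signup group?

Yes

Organic: the annual plan 5/148 = 3.4%, Plan X 35/298 = 11.7% → Plan X
Paid: the annual plan 2171/3567 = 60.9%, Plan X 2079/3020 = 68.8% → Plan X
Overall: the annual plan 2176/3715 = 58.6%, Plan X 2114/3318 = 63.7% → Plan X
Plan X wins overall and in every signup group — no reversal.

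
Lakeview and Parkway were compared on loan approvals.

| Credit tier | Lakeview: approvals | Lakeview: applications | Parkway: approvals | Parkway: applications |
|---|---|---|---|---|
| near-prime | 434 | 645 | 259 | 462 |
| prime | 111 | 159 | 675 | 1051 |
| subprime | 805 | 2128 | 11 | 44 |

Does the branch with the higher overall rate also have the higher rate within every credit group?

Near-prime: Lakeview 434/645 = 67.3%, Parkway 259/462 = 56.1% → Lakeview
Prime: Lakeview 111/159 = 69.8%, Parkway 675/1051 = 64.2% → Lakeview
Subprime: Lakeview 805/2128 = 37.8%, Parkway 11/44 = 25.0% → Lakeview
Overall: Lakeview 1350/2932 = 46.0%, Parkway 945/1557 = 60.7% → Parkway
Lakeview wins each credit group but Parkway wins overall — the comparison reverses. Lakeview's applications skew toward subprime, which has a lower base rate.

No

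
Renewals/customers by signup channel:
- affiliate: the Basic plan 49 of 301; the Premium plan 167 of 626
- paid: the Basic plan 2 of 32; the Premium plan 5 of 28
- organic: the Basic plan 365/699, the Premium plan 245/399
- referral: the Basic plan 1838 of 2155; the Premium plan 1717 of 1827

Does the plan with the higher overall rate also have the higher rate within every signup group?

Yes

Affiliate: the Basic plan 49/301 = 16.3%, the Premium plan 167/626 = 26.7% → the Premium plan
Paid: the Basic plan 2/32 = 6.2%, the Premium plan 5/28 = 17.9% → the Premium plan
Organic: the Basic plan 365/699 = 52.2%, the Premium plan 245/399 = 61.4% → the Premium plan
Referral: the Basic plan 1838/2155 = 85.3%, the Premium plan 1717/1827 = 94.0% → the Premium plan
Overall: the Basic plan 2254/3187 = 70.7%, the Premium plan 2134/2880 = 74.1% → the Premium plan
The Premium plan wins overall and in every signup group — no reversal.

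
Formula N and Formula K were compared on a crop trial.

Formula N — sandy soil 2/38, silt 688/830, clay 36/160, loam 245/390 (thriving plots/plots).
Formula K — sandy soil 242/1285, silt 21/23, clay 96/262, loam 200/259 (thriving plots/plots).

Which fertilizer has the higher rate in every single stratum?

Sandy soil: Formula N 2/38 = 5.3%, Formula K 242/1285 = 18.8% → Formula K
Silt: Formula N 688/830 = 82.9%, Formula K 21/23 = 91.3% → Formula K
Clay: Formula N 36/160 = 22.5%, Formula K 96/262 = 36.6% → Formula K
Loam: Formula N 245/390 = 62.8%, Formula K 200/259 = 77.2% → Formula K
Formula K has the higher rate in all 4 groups.

Formula K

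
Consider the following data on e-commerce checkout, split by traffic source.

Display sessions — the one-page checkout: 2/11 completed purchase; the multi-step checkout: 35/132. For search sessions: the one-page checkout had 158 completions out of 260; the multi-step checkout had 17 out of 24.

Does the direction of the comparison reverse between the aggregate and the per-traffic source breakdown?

Display: the one-page checkout 2/11 = 18.2%, the multi-step checkout 35/132 = 26.5% → the multi-step checkout
Search: the one-page checkout 158/260 = 60.8%, the multi-step checkout 17/24 = 70.8% → the multi-step checkout
Overall: the one-page checkout 160/271 = 59.0%, the multi-step checkout 52/156 = 33.3% → the one-page checkout
The multi-step checkout wins each traffic group but the one-page checkout wins overall — the comparison reverses. The multi-step checkout's sessions skew toward display, which has a lower base rate.

Yes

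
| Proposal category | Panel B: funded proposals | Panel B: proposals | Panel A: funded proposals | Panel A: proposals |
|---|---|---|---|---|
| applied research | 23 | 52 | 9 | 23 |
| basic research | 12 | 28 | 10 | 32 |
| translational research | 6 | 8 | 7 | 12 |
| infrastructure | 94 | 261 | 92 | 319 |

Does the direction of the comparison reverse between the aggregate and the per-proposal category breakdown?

Applied research: Panel B 23/52 = 44.2%, Panel A 9/23 = 39.1% → Panel B
Basic research: Panel B 12/28 = 42.9%, Panel A 10/32 = 31.2% → Panel B
Translational research: Panel B 6/8 = 75.0%, Panel A 7/12 = 58.3% → Panel B
Infrastructure: Panel B 94/261 = 36.0%, Panel A 92/319 = 28.8% → Panel B
Overall: Panel B 135/349 = 38.7%, Panel A 118/386 = 30.6% → Panel B
Panel B wins overall and in every proposal group — no reversal.

No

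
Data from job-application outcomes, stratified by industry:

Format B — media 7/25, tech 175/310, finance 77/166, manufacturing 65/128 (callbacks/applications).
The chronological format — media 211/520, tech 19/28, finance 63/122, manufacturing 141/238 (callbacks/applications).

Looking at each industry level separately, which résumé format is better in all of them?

Media: Format B 7/25 = 28.0%, the chronological format 211/520 = 40.6% → the chronological format
Tech: Format B 175/310 = 56.5%, the chronological format 19/28 = 67.9% → the chronological format
Finance: Format B 77/166 = 46.4%, the chronological format 63/122 = 51.6% → the chronological format
Manufacturing: Format B 65/128 = 50.8%, the chronological format 141/238 = 59.2% → the chronological format
The chronological format has the higher rate in all 4 groups.

the chronological format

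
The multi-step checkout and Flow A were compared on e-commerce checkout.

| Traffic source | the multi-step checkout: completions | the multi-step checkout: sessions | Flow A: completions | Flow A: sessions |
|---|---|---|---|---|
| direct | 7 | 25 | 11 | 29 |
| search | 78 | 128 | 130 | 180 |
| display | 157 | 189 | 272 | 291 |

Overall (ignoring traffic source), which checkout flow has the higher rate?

Flow A

Direct: the multi-step checkout 7/25 = 28.0%, Flow A 11/29 = 37.9% → Flow A
Search: the multi-step checkout 78/128 = 60.9%, Flow A 130/180 = 72.2% → Flow A
Display: the multi-step checkout 157/189 = 83.1%, Flow A 272/291 = 93.5% → Flow A
Overall: the multi-step checkout 242/342 = 70.8%, Flow A 413/500 = 82.6% → Flow A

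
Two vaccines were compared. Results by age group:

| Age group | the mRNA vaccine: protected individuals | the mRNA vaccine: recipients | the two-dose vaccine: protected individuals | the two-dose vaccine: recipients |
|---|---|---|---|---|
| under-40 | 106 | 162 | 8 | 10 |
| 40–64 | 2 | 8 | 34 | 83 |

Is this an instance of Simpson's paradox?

Yes

Under-40: the mRNA vaccine 106/162 = 65.4%, the two-dose vaccine 8/10 = 80.0% → the two-dose vaccine
40–64: the mRNA vaccine 2/8 = 25.0%, the two-dose vaccine 34/83 = 41.0% → the two-dose vaccine
Overall: the mRNA vaccine 108/170 = 63.5%, the two-dose vaccine 42/93 = 45.2% → the mRNA vaccine
The two-dose vaccine wins each age group but the mRNA vaccine wins overall — the comparison reverses. The two-dose vaccine's recipients skew toward 40–64, which has a lower base rate.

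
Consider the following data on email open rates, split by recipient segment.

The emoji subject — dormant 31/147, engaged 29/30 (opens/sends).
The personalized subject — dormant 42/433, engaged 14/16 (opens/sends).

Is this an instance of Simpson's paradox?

Dormant: the emoji subject 31/147 = 21.1%, the personalized subject 42/433 = 9.7% → the emoji subject
Engaged: the emoji subject 29/30 = 96.7%, the personalized subject 14/16 = 87.5% → the emoji subject
Overall: the emoji subject 60/177 = 33.9%, the personalized subject 56/449 = 12.5% → the emoji subject
The emoji subject wins overall and in every recipient group — no reversal.

No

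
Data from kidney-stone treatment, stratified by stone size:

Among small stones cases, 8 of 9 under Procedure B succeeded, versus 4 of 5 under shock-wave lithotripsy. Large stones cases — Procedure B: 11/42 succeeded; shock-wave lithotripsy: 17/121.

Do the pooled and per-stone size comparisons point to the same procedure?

Small stones: Procedure B 8/9 = 88.9%, shock-wave lithotripsy 4/5 = 80.0% → Procedure B
Large stones: Procedure B 11/42 = 26.2%, shock-wave lithotripsy 17/121 = 14.0% → Procedure B
Overall: Procedure B 19/51 = 37.3%, shock-wave lithotripsy 21/126 = 16.7% → Procedure B
Procedure B wins overall and in every stone group — no reversal.

Yes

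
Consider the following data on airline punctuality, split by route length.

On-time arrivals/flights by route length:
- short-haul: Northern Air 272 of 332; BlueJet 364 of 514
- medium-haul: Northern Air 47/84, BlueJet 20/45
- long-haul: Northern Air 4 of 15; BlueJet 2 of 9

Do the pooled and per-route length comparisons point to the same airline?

Yes

Short-haul: Northern Air 272/332 = 81.9%, BlueJet 364/514 = 70.8% → Northern Air
Medium-haul: Northern Air 47/84 = 56.0%, BlueJet 20/45 = 44.4% → Northern Air
Long-haul: Northern Air 4/15 = 26.7%, BlueJet 2/9 = 22.2% → Northern Air
Overall: Northern Air 323/431 = 74.9%, BlueJet 386/568 = 68.0% → Northern Air
Northern Air wins overall and in every route group — no reversal.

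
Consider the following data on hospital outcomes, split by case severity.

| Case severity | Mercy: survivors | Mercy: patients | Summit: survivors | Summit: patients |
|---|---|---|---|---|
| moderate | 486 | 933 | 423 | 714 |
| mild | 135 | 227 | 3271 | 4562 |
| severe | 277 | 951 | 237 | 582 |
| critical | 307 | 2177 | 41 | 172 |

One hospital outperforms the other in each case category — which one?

Moderate: Mercy 486/933 = 52.1%, Summit 423/714 = 59.2% → Summit
Mild: Mercy 135/227 = 59.5%, Summit 3271/4562 = 71.7% → Summit
Severe: Mercy 277/951 = 29.1%, Summit 237/582 = 40.7% → Summit
Critical: Mercy 307/2177 = 14.1%, Summit 41/172 = 23.8% → Summit
Summit has the higher rate in all 4 groups.

Summit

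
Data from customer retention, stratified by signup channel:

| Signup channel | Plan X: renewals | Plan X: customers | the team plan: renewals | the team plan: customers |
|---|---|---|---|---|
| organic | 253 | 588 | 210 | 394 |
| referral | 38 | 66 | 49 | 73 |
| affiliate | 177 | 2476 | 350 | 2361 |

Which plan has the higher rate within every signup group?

Organic: Plan X 253/588 = 43.0%, the team plan 210/394 = 53.3% → the team plan
Referral: Plan X 38/66 = 57.6%, the team plan 49/73 = 67.1% → the team plan
Affiliate: Plan X 177/2476 = 7.1%, the team plan 350/2361 = 14.8% → the team plan
The team plan has the higher rate in all 3 groups.

the team plan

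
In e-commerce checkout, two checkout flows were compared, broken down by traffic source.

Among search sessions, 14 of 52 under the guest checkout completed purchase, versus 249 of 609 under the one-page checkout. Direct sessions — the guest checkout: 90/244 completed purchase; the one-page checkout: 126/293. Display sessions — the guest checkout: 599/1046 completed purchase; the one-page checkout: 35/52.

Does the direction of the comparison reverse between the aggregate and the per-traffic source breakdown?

Yes

Search: the guest checkout 14/52 = 26.9%, the one-page checkout 249/609 = 40.9% → the one-page checkout
Direct: the guest checkout 90/244 = 36.9%, the one-page checkout 126/293 = 43.0% → the one-page checkout
Display: the guest checkout 599/1046 = 57.3%, the one-page checkout 35/52 = 67.3% → the one-page checkout
Overall: the guest checkout 703/1342 = 52.4%, the one-page checkout 410/954 = 43.0% → the guest checkout
The one-page checkout wins each traffic group but the guest checkout wins overall — the comparison reverses. The one-page checkout's sessions skew toward search, which has a lower base rate.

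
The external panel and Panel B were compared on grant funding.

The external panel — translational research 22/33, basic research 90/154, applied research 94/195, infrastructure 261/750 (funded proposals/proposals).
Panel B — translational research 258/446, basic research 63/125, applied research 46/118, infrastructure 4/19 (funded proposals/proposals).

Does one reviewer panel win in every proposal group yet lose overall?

Yes

Translational research: the external panel 22/33 = 66.7%, Panel B 258/446 = 57.8% → the external panel
Basic research: the external panel 90/154 = 58.4%, Panel B 63/125 = 50.4% → the external panel
Applied research: the external panel 94/195 = 48.2%, Panel B 46/118 = 39.0% → the external panel
Infrastructure: the external panel 261/750 = 34.8%, Panel B 4/19 = 21.1% → the external panel
Overall: the external panel 467/1132 = 41.3%, Panel B 371/708 = 52.4% → Panel B
The external panel wins each proposal group but Panel B wins overall — the comparison reverses. The external panel's proposals skew toward infrastructure, which has a lower base rate.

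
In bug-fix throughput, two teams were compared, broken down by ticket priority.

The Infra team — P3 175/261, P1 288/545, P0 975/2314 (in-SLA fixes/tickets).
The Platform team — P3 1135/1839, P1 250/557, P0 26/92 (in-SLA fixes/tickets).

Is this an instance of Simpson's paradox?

Yes

P3: the Infra team 175/261 = 67.0%, the Platform team 1135/1839 = 61.7% → the Infra team
P1: the Infra team 288/545 = 52.8%, the Platform team 250/557 = 44.9% → the Infra team
P0: the Infra team 975/2314 = 42.1%, the Platform team 26/92 = 28.3% → the Infra team
Overall: the Infra team 1438/3120 = 46.1%, the Platform team 1411/2488 = 56.7% → the Platform team
The Infra team wins each ticket group but the Platform team wins overall — the comparison reverses. The Infra team's tickets skew toward P0, which has a lower base rate.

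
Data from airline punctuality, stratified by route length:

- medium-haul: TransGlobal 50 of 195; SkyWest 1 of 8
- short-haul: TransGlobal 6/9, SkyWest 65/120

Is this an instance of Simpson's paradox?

Medium-haul: TransGlobal 50/195 = 25.6%, SkyWest 1/8 = 12.5% → TransGlobal
Short-haul: TransGlobal 6/9 = 66.7%, SkyWest 65/120 = 54.2% → TransGlobal
Overall: TransGlobal 56/204 = 27.5%, SkyWest 66/128 = 51.6% → SkyWest
TransGlobal wins each route group but SkyWest wins overall — the comparison reverses. TransGlobal's flights skew toward medium-haul, which has a lower base rate.

Yes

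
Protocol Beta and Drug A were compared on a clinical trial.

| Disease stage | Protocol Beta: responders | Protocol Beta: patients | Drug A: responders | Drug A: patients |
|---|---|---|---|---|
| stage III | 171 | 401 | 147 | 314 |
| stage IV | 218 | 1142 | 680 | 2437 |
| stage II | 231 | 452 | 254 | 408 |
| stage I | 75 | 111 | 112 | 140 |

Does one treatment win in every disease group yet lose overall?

No

Stage III: Protocol Beta 171/401 = 42.6%, Drug A 147/314 = 46.8% → Drug A
Stage IV: Protocol Beta 218/1142 = 19.1%, Drug A 680/2437 = 27.9% → Drug A
Stage II: Protocol Beta 231/452 = 51.1%, Drug A 254/408 = 62.3% → Drug A
Stage I: Protocol Beta 75/111 = 67.6%, Drug A 112/140 = 80.0% → Drug A
Overall: Protocol Beta 695/2106 = 33.0%, Drug A 1193/3299 = 36.2% → Drug A
Drug A wins overall and in every disease group — no reversal.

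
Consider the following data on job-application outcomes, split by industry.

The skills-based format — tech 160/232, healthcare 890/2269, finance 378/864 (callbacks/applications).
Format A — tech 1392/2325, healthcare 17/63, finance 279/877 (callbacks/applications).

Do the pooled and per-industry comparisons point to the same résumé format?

Tech: the skills-based format 160/232 = 69.0%, Format A 1392/2325 = 59.9% → the skills-based format
Healthcare: the skills-based format 890/2269 = 39.2%, Format A 17/63 = 27.0% → the skills-based format
Finance: the skills-based format 378/864 = 43.8%, Format A 279/877 = 31.8% → the skills-based format
Overall: the skills-based format 1428/3365 = 42.4%, Format A 1688/3265 = 51.7% → Format A
The skills-based format wins each industry group but Format A wins overall — the comparison reverses. The skills-based format's applications skew toward healthcare, which has a lower base rate.

No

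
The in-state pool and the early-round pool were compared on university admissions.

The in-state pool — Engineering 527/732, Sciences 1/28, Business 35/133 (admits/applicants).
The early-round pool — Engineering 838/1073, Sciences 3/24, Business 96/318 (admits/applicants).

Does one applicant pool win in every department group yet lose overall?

No

Engineering: the in-state pool 527/732 = 72.0%, the early-round pool 838/1073 = 78.1% → the early-round pool
Sciences: the in-state pool 1/28 = 3.6%, the early-round pool 3/24 = 12.5% → the early-round pool
Business: the in-state pool 35/133 = 26.3%, the early-round pool 96/318 = 30.2% → the early-round pool
Overall: the in-state pool 563/893 = 63.0%, the early-round pool 937/1415 = 66.2% → the early-round pool
The early-round pool wins overall and in every department group — no reversal.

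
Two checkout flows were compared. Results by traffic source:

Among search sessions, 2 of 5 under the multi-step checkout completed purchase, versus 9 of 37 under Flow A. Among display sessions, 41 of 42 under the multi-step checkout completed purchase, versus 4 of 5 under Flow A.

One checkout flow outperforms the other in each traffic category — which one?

the multi-step checkout

Search: the multi-step checkout 2/5 = 40.0%, Flow A 9/37 = 24.3% → the multi-step checkout
Display: the multi-step checkout 41/42 = 97.6%, Flow A 4/5 = 80.0% → the multi-step checkout
The multi-step checkout has the higher rate in both groups.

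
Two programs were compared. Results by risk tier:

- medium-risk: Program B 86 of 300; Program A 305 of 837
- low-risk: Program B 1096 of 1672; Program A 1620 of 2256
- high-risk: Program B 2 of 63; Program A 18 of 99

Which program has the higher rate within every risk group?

Program A

Medium-risk: Program B 86/300 = 28.7%, Program A 305/837 = 36.4% → Program A
Low-risk: Program B 1096/1672 = 65.6%, Program A 1620/2256 = 71.8% → Program A
High-risk: Program B 2/63 = 3.2%, Program A 18/99 = 18.2% → Program A
Program A has the higher rate in all 3 groups.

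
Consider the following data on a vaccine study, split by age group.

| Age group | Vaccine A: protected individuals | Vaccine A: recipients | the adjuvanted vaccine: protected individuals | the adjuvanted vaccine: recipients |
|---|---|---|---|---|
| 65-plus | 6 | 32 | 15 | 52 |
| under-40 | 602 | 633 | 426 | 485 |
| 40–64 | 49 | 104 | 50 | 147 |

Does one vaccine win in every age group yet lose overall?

No

65-plus: Vaccine A 6/32 = 18.8%, the adjuvanted vaccine 15/52 = 28.8% → the adjuvanted vaccine
Under-40: Vaccine A 602/633 = 95.1%, the adjuvanted vaccine 426/485 = 87.8% → Vaccine A
40–64: Vaccine A 49/104 = 47.1%, the adjuvanted vaccine 50/147 = 34.0% → Vaccine A
Overall: Vaccine A 657/769 = 85.4%, the adjuvanted vaccine 491/684 = 71.8% → Vaccine A
Neither sweeps: Vaccine A wins 2 of 3 groups, the adjuvanted vaccine wins 1. Vaccine A wins overall but not every group — no Simpson reversal.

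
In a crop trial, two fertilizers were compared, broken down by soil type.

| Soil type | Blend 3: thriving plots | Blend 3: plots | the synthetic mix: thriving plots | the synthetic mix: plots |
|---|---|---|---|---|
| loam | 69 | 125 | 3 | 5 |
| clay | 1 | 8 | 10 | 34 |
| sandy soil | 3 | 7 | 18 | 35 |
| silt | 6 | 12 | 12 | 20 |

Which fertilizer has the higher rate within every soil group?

the synthetic mix

Loam: Blend 3 69/125 = 55.2%, the synthetic mix 3/5 = 60.0% → the synthetic mix
Clay: Blend 3 1/8 = 12.5%, the synthetic mix 10/34 = 29.4% → the synthetic mix
Sandy soil: Blend 3 3/7 = 42.9%, the synthetic mix 18/35 = 51.4% → the synthetic mix
Silt: Blend 3 6/12 = 50.0%, the synthetic mix 12/20 = 60.0% → the synthetic mix
The synthetic mix has the higher rate in all 4 groups.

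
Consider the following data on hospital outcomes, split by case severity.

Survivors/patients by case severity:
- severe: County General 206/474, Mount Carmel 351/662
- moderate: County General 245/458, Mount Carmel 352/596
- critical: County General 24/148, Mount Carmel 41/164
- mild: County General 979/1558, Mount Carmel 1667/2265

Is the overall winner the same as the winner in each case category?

Severe: County General 206/474 = 43.5%, Mount Carmel 351/662 = 53.0% → Mount Carmel
Moderate: County General 245/458 = 53.5%, Mount Carmel 352/596 = 59.1% → Mount Carmel
Critical: County General 24/148 = 16.2%, Mount Carmel 41/164 = 25.0% → Mount Carmel
Mild: County General 979/1558 = 62.8%, Mount Carmel 1667/2265 = 73.6% → Mount Carmel
Overall: County General 1454/2638 = 55.1%, Mount Carmel 2411/3687 = 65.4% → Mount Carmel
Mount Carmel wins overall and in every case group — no reversal.

Yes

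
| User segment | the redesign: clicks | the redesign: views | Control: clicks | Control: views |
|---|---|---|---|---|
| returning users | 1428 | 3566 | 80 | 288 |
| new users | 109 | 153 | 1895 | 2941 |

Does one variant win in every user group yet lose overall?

Returning users: the redesign 1428/3566 = 40.0%, Control 80/288 = 27.8% → the redesign
New users: the redesign 109/153 = 71.2%, Control 1895/2941 = 64.4% → the redesign
Overall: the redesign 1537/3719 = 41.3%, Control 1975/3229 = 61.2% → Control
The redesign wins each user group but Control wins overall — the comparison reverses. The redesign's views skew toward returning users, which has a lower base rate.

Yes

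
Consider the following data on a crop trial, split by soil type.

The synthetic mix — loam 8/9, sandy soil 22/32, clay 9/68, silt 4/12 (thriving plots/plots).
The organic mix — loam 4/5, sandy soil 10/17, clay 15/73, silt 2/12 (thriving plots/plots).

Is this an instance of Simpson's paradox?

Loam: the synthetic mix 8/9 = 88.9%, the organic mix 4/5 = 80.0% → the synthetic mix
Sandy soil: the synthetic mix 22/32 = 68.8%, the organic mix 10/17 = 58.8% → the synthetic mix
Clay: the synthetic mix 9/68 = 13.2%, the organic mix 15/73 = 20.5% → the organic mix
Silt: the synthetic mix 4/12 = 33.3%, the organic mix 2/12 = 16.7% → the synthetic mix
Overall: the synthetic mix 43/121 = 35.5%, the organic mix 31/107 = 29.0% → the synthetic mix
Neither sweeps: the synthetic mix wins 3 of 4 groups, the organic mix wins 1. The synthetic mix wins overall but not every group — no Simpson reversal.

No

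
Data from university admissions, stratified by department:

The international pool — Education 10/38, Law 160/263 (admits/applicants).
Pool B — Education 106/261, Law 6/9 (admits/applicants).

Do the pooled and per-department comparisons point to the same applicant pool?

No

Education: the international pool 10/38 = 26.3%, Pool B 106/261 = 40.6% → Pool B
Law: the international pool 160/263 = 60.8%, Pool B 6/9 = 66.7% → Pool B
Overall: the international pool 170/301 = 56.5%, Pool B 112/270 = 41.5% → the international pool
Pool B wins each department group but the international pool wins overall — the comparison reverses. Pool B's applicants skew toward Education, which has a lower base rate.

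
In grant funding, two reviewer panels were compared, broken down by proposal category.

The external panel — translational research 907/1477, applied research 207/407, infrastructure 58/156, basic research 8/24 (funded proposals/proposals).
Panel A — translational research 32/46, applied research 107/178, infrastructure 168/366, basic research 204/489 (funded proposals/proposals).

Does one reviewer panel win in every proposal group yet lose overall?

Translational research: the external panel 907/1477 = 61.4%, Panel A 32/46 = 69.6% → Panel A
Applied research: the external panel 207/407 = 50.9%, Panel A 107/178 = 60.1% → Panel A
Infrastructure: the external panel 58/156 = 37.2%, Panel A 168/366 = 45.9% → Panel A
Basic research: the external panel 8/24 = 33.3%, Panel A 204/489 = 41.7% → Panel A
Overall: the external panel 1180/2064 = 57.2%, Panel A 511/1079 = 47.4% → the external panel
Panel A wins each proposal group but the external panel wins overall — the comparison reverses. Panel A's proposals skew toward basic research, which has a lower base rate.

Yes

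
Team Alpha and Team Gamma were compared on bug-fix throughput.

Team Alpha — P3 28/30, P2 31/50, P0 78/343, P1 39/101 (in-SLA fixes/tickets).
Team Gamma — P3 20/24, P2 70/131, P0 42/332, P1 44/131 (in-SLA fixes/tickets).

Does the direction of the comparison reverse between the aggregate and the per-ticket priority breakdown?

P3: Team Alpha 28/30 = 93.3%, Team Gamma 20/24 = 83.3% → Team Alpha
P2: Team Alpha 31/50 = 62.0%, Team Gamma 70/131 = 53.4% → Team Alpha
P0: Team Alpha 78/343 = 22.7%, Team Gamma 42/332 = 12.7% → Team Alpha
P1: Team Alpha 39/101 = 38.6%, Team Gamma 44/131 = 33.6% → Team Alpha
Overall: Team Alpha 176/524 = 33.6%, Team Gamma 176/618 = 28.5% → Team Alpha
Team Alpha wins overall and in every ticket group — no reversal.

No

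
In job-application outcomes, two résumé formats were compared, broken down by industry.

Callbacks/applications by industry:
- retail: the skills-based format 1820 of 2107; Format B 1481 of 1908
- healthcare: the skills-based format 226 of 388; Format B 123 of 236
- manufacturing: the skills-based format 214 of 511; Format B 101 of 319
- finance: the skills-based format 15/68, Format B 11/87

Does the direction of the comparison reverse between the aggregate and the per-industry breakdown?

Retail: the skills-based format 1820/2107 = 86.4%, Format B 1481/1908 = 77.6% → the skills-based format
Healthcare: the skills-based format 226/388 = 58.2%, Format B 123/236 = 52.1% → the skills-based format
Manufacturing: the skills-based format 214/511 = 41.9%, Format B 101/319 = 31.7% → the skills-based format
Finance: the skills-based format 15/68 = 22.1%, Format B 11/87 = 12.6% → the skills-based format
Overall: the skills-based format 2275/3074 = 74.0%, Format B 1716/2550 = 67.3% → the skills-based format
The skills-based format wins overall and in every industry group — no reversal.

No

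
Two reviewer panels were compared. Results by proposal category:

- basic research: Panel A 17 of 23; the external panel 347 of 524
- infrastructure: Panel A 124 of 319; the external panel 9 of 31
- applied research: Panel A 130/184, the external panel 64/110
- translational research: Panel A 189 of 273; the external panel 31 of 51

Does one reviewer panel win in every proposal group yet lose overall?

Basic research: Panel A 17/23 = 73.9%, the external panel 347/524 = 66.2% → Panel A
Infrastructure: Panel A 124/319 = 38.9%, the external panel 9/31 = 29.0% → Panel A
Applied research: Panel A 130/184 = 70.7%, the external panel 64/110 = 58.2% → Panel A
Translational research: Panel A 189/273 = 69.2%, the external panel 31/51 = 60.8% → Panel A
Overall: Panel A 460/799 = 57.6%, the external panel 451/716 = 63.0% → the external panel
Panel A wins each proposal group but the external panel wins overall — the comparison reverses. Panel A's proposals skew toward infrastructure, which has a lower base rate.

Yes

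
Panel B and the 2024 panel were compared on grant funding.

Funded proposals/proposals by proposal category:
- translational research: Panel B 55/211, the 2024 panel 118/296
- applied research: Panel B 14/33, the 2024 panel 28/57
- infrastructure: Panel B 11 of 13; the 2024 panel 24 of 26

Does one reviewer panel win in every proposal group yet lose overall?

Translational research: Panel B 55/211 = 26.1%, the 2024 panel 118/296 = 39.9% → the 2024 panel
Applied research: Panel B 14/33 = 42.4%, the 2024 panel 28/57 = 49.1% → the 2024 panel
Infrastructure: Panel B 11/13 = 84.6%, the 2024 panel 24/26 = 92.3% → the 2024 panel
Overall: Panel B 80/257 = 31.1%, the 2024 panel 170/379 = 44.9% → the 2024 panel
The 2024 panel wins overall and in every proposal group — no reversal.

No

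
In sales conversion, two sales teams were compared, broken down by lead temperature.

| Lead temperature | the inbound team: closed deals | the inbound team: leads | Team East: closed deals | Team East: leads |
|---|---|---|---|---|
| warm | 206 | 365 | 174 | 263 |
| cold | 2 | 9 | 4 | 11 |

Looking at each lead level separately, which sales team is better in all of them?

Team East

Warm: the inbound team 206/365 = 56.4%, Team East 174/263 = 66.2% → Team East
Cold: the inbound team 2/9 = 22.2%, Team East 4/11 = 36.4% → Team East
Team East has the higher rate in both groups.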